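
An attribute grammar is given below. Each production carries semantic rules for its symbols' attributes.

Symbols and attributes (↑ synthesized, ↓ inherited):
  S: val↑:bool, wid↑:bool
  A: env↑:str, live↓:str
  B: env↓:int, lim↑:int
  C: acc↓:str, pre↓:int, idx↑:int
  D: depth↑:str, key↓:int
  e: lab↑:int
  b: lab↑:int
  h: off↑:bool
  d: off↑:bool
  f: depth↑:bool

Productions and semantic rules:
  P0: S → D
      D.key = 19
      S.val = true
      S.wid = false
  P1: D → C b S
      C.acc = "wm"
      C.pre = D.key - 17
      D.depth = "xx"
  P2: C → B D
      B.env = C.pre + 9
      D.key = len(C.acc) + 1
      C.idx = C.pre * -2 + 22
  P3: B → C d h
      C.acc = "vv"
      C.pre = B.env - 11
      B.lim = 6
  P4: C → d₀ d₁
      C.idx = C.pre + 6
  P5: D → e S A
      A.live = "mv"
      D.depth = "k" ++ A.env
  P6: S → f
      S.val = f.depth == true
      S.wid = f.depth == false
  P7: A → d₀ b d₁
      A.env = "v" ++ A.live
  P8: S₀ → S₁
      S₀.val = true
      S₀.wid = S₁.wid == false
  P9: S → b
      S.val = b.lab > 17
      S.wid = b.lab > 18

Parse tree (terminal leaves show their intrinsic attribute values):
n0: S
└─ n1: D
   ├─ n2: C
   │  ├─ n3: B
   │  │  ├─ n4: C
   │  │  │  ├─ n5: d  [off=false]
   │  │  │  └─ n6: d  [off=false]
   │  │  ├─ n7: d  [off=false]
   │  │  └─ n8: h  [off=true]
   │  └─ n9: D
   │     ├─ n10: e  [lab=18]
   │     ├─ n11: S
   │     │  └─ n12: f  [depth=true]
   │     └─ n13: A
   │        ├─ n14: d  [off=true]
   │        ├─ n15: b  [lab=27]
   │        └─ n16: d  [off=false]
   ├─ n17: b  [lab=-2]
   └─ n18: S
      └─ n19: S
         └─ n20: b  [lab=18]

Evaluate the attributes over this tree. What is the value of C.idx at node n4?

6

1. n1.key = 19  [19]
2. n2.acc = "wm"  ["wm"]
3. n2.pre = 2  [D.key - 17]
4. n3.env = 11  [C.pre + 9]
5. n4.acc = "vv"  ["vv"]
6. n4.pre = 0  [B.env - 11]
7. n5.off = false  [terminal]
8. n6.off = false  [terminal]
9. n4.idx = 6  [C.pre + 6]
10. n7.off = false  [terminal]
11. n8.off = true  [terminal]
12. n3.lim = 6  [6]
13. n9.key = 3  [len(C.acc) + 1]
14. n10.lab = 18  [terminal]
15. n12.depth = true  [terminal]
16. n11.val = true  [f.depth == true]
17. n11.wid = false  [f.depth == false]
18. n13.live = "mv"  ["mv"]
19. n14.off = true  [terminal]
20. n15.lab = 27  [terminal]
21. n16.off = false  [terminal]
22. n13.env = "vmv"  ["v" ++ A.live]
23. n9.depth = "kvmv"  ["k" ++ A.env]
24. n2.idx = 18  [C.pre * -2 + 22]
25. n17.lab = -2  [terminal]
26. n20.lab = 18  [terminal]
27. n19.val = true  [b.lab > 17]
28. n19.wid = false  [b.lab > 18]
29. n18.val = true  [true]
30. n18.wid = true  [S₁.wid == false]
31. n1.depth = "xx"  ["xx"]
32. n0.val = true  [true]
33. n0.wid = false  [false]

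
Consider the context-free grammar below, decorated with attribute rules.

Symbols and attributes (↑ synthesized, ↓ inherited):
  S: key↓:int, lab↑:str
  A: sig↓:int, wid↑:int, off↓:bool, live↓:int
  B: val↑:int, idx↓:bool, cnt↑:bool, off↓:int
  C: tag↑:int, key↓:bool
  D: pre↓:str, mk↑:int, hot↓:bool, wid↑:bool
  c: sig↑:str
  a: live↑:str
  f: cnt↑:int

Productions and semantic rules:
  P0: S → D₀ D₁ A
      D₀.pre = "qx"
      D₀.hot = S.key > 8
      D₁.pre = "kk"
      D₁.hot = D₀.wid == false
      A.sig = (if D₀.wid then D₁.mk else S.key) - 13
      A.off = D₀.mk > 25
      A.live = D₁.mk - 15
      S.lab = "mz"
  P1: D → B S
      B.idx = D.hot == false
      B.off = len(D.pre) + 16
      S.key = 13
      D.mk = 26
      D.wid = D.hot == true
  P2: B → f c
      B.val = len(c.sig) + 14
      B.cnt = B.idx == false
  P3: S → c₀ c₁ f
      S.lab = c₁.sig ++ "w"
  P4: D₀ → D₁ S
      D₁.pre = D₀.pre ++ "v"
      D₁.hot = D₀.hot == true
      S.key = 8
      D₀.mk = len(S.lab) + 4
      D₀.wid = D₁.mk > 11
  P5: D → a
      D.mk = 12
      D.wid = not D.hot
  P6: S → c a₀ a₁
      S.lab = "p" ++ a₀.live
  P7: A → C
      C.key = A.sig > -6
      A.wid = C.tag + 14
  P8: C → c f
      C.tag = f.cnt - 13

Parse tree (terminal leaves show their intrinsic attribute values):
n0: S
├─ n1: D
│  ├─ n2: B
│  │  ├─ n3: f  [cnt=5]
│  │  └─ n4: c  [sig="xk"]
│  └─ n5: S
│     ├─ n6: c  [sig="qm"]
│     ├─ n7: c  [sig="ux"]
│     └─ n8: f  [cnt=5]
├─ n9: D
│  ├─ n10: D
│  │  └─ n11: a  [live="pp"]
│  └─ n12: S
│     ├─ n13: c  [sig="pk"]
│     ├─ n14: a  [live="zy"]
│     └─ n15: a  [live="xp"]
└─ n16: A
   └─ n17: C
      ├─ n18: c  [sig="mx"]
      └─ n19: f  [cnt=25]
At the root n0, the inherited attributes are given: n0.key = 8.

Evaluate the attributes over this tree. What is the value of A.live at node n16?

-8

1. n0.key = 8  [given at root]
2. n1.pre = "qx"  ["qx"]
3. n1.hot = false  [S.key > 8]
4. n2.idx = true  [D.hot == false]
5. n2.off = 18  [len(D.pre) + 16]
6. n3.cnt = 5  [terminal]
7. n4.sig = "xk"  [terminal]
8. n2.val = 16  [len(c.sig) + 14]
9. n2.cnt = false  [B.idx == false]
10. n5.key = 13  [13]
11. n6.sig = "qm"  [terminal]
12. n7.sig = "ux"  [terminal]
13. n8.cnt = 5  [terminal]
14. n5.lab = "uxw"  [c₁.sig ++ "w"]
15. n1.mk = 26  [26]
16. n1.wid = false  [D.hot == true]
17. n9.pre = "kk"  ["kk"]
18. n9.hot = true  [D₀.wid == false]
19. n10.pre = "kkv"  [D₀.pre ++ "v"]
20. n10.hot = true  [D₀.hot == true]
21. n11.live = "pp"  [terminal]
22. n10.mk = 12  [12]
23. n10.wid = false  [not D.hot]
24. n12.key = 8  [8]
25. n13.sig = "pk"  [terminal]
26. n14.live = "zy"  [terminal]
27. n15.live = "xp"  [terminal]
28. n12.lab = "pzy"  ["p" ++ a₀.live]
29. n9.mk = 7  [len(S.lab) + 4]
30. n9.wid = true  [D₁.mk > 11]
31. n16.sig = -5  [(if D₀.wid then D₁.mk else S.key) - 13]
32. n16.off = true  [D₀.mk > 25]
33. n16.live = -8  [D₁.mk - 15]
34. n17.key = true  [A.sig > -6]
35. n18.sig = "mx"  [terminal]
36. n19.cnt = 25  [terminal]
37. n17.tag = 12  [f.cnt - 13]
38. n16.wid = 26  [C.tag + 14]
39. n0.lab = "mz"  ["mz"]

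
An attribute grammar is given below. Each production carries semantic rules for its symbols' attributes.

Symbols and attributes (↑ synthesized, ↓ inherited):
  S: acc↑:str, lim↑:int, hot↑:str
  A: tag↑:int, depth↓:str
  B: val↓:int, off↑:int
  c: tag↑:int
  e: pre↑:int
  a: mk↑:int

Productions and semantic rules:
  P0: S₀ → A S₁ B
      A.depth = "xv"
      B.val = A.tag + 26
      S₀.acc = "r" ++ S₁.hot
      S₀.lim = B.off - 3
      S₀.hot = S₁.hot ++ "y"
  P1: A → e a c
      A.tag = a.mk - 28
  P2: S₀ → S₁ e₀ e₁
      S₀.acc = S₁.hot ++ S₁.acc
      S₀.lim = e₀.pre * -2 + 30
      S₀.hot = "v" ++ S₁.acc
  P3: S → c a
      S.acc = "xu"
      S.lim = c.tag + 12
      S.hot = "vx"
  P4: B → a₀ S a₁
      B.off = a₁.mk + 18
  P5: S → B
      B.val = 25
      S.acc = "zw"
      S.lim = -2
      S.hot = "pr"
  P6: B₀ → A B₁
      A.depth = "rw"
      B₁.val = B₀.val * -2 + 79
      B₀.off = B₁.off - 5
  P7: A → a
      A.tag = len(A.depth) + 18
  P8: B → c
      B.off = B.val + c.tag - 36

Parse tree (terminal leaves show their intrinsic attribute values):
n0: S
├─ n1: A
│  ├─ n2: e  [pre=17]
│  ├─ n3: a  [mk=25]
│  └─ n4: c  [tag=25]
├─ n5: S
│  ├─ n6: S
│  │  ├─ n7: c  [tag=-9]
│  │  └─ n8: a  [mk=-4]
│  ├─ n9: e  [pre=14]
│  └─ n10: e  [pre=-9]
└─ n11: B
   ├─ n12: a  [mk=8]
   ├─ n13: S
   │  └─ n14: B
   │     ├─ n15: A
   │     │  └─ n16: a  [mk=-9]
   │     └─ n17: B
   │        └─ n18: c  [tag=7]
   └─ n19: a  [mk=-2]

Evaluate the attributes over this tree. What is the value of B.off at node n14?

1. n1.depth = "xv"  ["xv"]
2. n2.pre = 17  [terminal]
3. n3.mk = 25  [terminal]
4. n4.tag = 25  [terminal]
5. n1.tag = -3  [a.mk - 28]
6. n7.tag = -9  [terminal]
7. n8.mk = -4  [terminal]
8. n6.acc = "xu"  ["xu"]
9. n6.lim = 3  [c.tag + 12]
10. n6.hot = "vx"  ["vx"]
11. n9.pre = 14  [terminal]
12. n10.pre = -9  [terminal]
13. n5.acc = "vxxu"  [S₁.hot ++ S₁.acc]
14. n5.lim = 2  [e₀.pre * -2 + 30]
15. n5.hot = "vxu"  ["v" ++ S₁.acc]
16. n11.val = 23  [A.tag + 26]
17. n12.mk = 8  [terminal]
18. n14.val = 25  [25]
19. n15.depth = "rw"  ["rw"]
20. n16.mk = -9  [terminal]
21. n15.tag = 20  [len(A.depth) + 18]
22. n17.val = 29  [B₀.val * -2 + 79]
23. n18.tag = 7  [terminal]
24. n17.off = 0  [B.val + c.tag - 36]
25. n14.off = -5  [B₁.off - 5]
26. n13.acc = "zw"  ["zw"]
27. n13.lim = -2  [-2]
28. n13.hot = "pr"  ["pr"]
29. n19.mk = -2  [terminal]
30. n11.off = 16  [a₁.mk + 18]
31. n0.acc = "rvxu"  ["r" ++ S₁.hot]
32. n0.lim = 13  [B.off - 3]
33. n0.hot = "vxuy"  [S₁.hot ++ "y"]

-5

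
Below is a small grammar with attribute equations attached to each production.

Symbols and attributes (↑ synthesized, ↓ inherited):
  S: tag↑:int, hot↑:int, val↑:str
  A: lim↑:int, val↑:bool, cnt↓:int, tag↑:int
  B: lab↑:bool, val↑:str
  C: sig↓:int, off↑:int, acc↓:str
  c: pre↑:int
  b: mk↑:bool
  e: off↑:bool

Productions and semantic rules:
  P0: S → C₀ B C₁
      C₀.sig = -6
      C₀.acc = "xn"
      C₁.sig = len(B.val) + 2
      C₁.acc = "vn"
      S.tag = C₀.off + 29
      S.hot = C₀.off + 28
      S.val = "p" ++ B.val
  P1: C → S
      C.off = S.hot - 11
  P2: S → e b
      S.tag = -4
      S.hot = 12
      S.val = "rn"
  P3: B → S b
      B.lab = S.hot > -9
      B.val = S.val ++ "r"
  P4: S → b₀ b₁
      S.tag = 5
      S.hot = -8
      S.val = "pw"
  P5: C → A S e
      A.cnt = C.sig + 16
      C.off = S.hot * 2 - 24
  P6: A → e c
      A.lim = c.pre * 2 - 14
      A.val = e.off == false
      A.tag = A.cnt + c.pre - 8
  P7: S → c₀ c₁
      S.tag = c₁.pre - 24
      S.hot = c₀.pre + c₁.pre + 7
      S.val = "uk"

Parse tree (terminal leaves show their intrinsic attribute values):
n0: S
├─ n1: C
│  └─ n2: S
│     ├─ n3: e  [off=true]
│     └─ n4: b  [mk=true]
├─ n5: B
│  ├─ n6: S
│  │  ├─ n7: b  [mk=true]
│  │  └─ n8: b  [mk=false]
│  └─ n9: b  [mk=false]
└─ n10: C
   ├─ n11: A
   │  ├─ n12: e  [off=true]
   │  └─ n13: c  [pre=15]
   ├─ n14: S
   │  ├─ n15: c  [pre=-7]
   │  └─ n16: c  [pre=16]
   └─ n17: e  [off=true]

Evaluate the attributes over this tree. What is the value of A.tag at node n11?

1. n1.sig = -6  [-6]
2. n1.acc = "xn"  ["xn"]
3. n3.off = true  [terminal]
4. n4.mk = true  [terminal]
5. n2.tag = -4  [-4]
6. n2.hot = 12  [12]
7. n2.val = "rn"  ["rn"]
8. n1.off = 1  [S.hot - 11]
9. n7.mk = true  [terminal]
10. n8.mk = false  [terminal]
11. n6.tag = 5  [5]
12. n6.hot = -8  [-8]
13. n6.val = "pw"  ["pw"]
14. n9.mk = false  [terminal]
15. n5.lab = true  [S.hot > -9]
16. n5.val = "pwr"  [S.val ++ "r"]
17. n10.sig = 5  [len(B.val) + 2]
18. n10.acc = "vn"  ["vn"]
19. n11.cnt = 21  [C.sig + 16]
20. n12.off = true  [terminal]
21. n13.pre = 15  [terminal]
22. n11.lim = 16  [c.pre * 2 - 14]
23. n11.val = false  [e.off == false]
24. n11.tag = 28  [A.cnt + c.pre - 8]
25. n15.pre = -7  [terminal]
26. n16.pre = 16  [terminal]
27. n14.tag = -8  [c₁.pre - 24]
28. n14.hot = 16  [c₀.pre + c₁.pre + 7]
29. n14.val = "uk"  ["uk"]
30. n17.off = true  [terminal]
31. n10.off = 8  [S.hot * 2 - 24]
32. n0.tag = 30  [C₀.off + 29]
33. n0.hot = 29  [C₀.off + 28]
34. n0.val = "ppwr"  ["p" ++ B.val]

28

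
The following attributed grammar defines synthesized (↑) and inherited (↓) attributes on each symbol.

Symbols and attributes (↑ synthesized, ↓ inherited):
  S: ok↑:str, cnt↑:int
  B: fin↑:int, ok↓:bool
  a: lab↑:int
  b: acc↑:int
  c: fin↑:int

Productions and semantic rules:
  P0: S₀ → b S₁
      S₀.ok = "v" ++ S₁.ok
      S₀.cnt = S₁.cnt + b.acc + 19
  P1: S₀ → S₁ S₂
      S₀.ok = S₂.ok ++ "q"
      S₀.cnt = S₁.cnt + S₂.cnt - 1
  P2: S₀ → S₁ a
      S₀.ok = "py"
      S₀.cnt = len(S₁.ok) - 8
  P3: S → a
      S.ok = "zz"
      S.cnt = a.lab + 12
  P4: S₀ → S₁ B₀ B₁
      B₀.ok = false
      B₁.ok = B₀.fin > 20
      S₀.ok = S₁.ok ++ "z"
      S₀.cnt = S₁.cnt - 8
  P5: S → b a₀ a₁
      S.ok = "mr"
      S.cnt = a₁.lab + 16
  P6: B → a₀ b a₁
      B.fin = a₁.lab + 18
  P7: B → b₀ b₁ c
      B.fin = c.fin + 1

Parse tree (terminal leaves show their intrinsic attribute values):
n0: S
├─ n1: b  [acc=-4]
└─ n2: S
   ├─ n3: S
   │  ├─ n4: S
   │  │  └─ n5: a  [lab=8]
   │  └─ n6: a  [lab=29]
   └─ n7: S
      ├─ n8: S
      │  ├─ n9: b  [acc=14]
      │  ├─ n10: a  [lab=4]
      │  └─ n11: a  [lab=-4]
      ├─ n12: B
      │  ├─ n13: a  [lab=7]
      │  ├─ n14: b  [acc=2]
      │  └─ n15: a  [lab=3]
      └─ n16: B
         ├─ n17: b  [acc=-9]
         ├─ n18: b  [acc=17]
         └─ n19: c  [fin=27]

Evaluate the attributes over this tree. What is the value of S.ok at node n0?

1. n1.acc = -4  [terminal]
2. n5.lab = 8  [terminal]
3. n4.ok = "zz"  ["zz"]
4. n4.cnt = 20  [a.lab + 12]
5. n6.lab = 29  [terminal]
6. n3.ok = "py"  ["py"]
7. n3.cnt = -6  [len(S₁.ok) - 8]
8. n9.acc = 14  [terminal]
9. n10.lab = 4  [terminal]
10. n11.lab = -4  [terminal]
11. n8.ok = "mr"  ["mr"]
12. n8.cnt = 12  [a₁.lab + 16]
13. n12.ok = false  [false]
14. n13.lab = 7  [terminal]
15. n14.acc = 2  [terminal]
16. n15.lab = 3  [terminal]
17. n12.fin = 21  [a₁.lab + 18]
18. n16.ok = true  [B₀.fin > 20]
19. n17.acc = -9  [terminal]
20. n18.acc = 17  [terminal]
21. n19.fin = 27  [terminal]
22. n16.fin = 28  [c.fin + 1]
23. n7.ok = "mrz"  [S₁.ok ++ "z"]
24. n7.cnt = 4  [S₁.cnt - 8]
25. n2.ok = "mrzq"  [S₂.ok ++ "q"]
26. n2.cnt = -3  [S₁.cnt + S₂.cnt - 1]
27. n0.ok = "vmrzq"  ["v" ++ S₁.ok]
28. n0.cnt = 12  [S₁.cnt + b.acc + 19]

"vmrzq"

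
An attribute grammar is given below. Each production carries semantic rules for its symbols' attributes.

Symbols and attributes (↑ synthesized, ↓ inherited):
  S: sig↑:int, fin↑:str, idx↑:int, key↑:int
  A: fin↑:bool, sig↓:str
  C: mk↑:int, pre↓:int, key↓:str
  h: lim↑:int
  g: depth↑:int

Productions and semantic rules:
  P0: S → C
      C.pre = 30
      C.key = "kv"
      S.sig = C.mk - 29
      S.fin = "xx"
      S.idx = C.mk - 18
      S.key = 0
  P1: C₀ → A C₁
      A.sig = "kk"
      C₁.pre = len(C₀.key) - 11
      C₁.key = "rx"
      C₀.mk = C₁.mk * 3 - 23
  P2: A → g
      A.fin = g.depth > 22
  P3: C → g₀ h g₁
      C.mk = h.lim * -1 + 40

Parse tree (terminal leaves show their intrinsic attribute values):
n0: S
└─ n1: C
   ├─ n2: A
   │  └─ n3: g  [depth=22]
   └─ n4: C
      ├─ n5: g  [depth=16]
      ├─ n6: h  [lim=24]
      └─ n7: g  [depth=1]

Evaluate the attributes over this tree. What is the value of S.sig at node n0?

-4

1. n1.pre = 30  [30]
2. n1.key = "kv"  ["kv"]
3. n2.sig = "kk"  ["kk"]
4. n3.depth = 22  [terminal]
5. n2.fin = false  [g.depth > 22]
6. n4.pre = -9  [len(C₀.key) - 11]
7. n4.key = "rx"  ["rx"]
8. n5.depth = 16  [terminal]
9. n6.lim = 24  [terminal]
10. n7.depth = 1  [terminal]
11. n4.mk = 16  [h.lim * -1 + 40]
12. n1.mk = 25  [C₁.mk * 3 - 23]
13. n0.sig = -4  [C.mk - 29]
14. n0.fin = "xx"  ["xx"]
15. n0.idx = 7  [C.mk - 18]
16. n0.key = 0  [0]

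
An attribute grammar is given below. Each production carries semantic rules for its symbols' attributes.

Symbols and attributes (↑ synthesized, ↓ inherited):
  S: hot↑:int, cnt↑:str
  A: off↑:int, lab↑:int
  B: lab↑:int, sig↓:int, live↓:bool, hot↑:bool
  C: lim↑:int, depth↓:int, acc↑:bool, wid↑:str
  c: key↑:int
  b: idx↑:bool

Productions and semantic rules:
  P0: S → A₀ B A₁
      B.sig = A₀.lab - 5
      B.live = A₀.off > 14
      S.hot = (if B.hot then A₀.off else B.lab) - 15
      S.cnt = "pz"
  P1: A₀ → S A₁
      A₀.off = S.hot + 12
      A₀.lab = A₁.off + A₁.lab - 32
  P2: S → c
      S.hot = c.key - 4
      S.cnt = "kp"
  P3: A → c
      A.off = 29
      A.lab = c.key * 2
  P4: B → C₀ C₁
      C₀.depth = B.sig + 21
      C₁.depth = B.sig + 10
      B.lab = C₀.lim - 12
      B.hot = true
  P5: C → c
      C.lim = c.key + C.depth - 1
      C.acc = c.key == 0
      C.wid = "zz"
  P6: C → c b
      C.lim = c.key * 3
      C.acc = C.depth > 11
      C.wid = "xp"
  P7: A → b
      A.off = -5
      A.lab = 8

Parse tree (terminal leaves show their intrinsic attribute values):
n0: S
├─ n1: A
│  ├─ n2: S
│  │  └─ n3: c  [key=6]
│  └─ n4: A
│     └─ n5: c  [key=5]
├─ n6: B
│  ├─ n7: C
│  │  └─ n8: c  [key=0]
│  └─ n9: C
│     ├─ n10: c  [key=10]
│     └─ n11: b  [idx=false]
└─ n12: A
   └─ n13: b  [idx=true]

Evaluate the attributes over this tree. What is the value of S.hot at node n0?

1. n3.key = 6  [terminal]
2. n2.hot = 2  [c.key - 4]
3. n2.cnt = "kp"  ["kp"]
4. n5.key = 5  [terminal]
5. n4.off = 29  [29]
6. n4.lab = 10  [c.key * 2]
7. n1.off = 14  [S.hot + 12]
8. n1.lab = 7  [A₁.off + A₁.lab - 32]
9. n6.sig = 2  [A₀.lab - 5]
10. n6.live = false  [A₀.off > 14]
11. n7.depth = 23  [B.sig + 21]
12. n8.key = 0  [terminal]
13. n7.lim = 22  [c.key + C.depth - 1]
14. n7.acc = true  [c.key == 0]
15. n7.wid = "zz"  ["zz"]
16. n9.depth = 12  [B.sig + 10]
17. n10.key = 10  [terminal]
18. n11.idx = false  [terminal]
19. n9.lim = 30  [c.key * 3]
20. n9.acc = true  [C.depth > 11]
21. n9.wid = "xp"  ["xp"]
22. n6.lab = 10  [C₀.lim - 12]
23. n6.hot = true  [true]
24. n13.idx = true  [terminal]
25. n12.off = -5  [-5]
26. n12.lab = 8  [8]
27. n0.hot = -1  [(if B.hot then A₀.off else B.lab) - 15]
28. n0.cnt = "pz"  ["pz"]

-1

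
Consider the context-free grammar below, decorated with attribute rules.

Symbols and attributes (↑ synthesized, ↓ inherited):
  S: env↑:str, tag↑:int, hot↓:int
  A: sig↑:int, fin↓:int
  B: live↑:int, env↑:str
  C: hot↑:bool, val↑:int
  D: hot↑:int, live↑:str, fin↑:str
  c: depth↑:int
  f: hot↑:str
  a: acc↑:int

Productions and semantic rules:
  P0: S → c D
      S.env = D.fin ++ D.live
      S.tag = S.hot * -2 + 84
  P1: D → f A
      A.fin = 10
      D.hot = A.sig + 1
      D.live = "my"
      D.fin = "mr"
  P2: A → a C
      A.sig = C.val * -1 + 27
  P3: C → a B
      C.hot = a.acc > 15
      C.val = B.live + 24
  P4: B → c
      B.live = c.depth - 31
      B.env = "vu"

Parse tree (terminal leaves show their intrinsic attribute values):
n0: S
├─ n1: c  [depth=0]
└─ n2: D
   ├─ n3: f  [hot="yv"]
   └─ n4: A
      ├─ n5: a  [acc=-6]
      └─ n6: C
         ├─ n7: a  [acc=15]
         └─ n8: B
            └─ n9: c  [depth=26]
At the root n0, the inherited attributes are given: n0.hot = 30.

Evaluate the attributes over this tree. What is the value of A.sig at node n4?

1. n0.hot = 30  [given at root]
2. n1.depth = 0  [terminal]
3. n3.hot = "yv"  [terminal]
4. n4.fin = 10  [10]
5. n5.acc = -6  [terminal]
6. n7.acc = 15  [terminal]
7. n9.depth = 26  [terminal]
8. n8.live = -5  [c.depth - 31]
9. n8.env = "vu"  ["vu"]
10. n6.hot = false  [a.acc > 15]
11. n6.val = 19  [B.live + 24]
12. n4.sig = 8  [C.val * -1 + 27]
13. n2.hot = 9  [A.sig + 1]
14. n2.live = "my"  ["my"]
15. n2.fin = "mr"  ["mr"]
16. n0.env = "mrmy"  [D.fin ++ D.live]
17. n0.tag = 24  [S.hot * -2 + 84]

8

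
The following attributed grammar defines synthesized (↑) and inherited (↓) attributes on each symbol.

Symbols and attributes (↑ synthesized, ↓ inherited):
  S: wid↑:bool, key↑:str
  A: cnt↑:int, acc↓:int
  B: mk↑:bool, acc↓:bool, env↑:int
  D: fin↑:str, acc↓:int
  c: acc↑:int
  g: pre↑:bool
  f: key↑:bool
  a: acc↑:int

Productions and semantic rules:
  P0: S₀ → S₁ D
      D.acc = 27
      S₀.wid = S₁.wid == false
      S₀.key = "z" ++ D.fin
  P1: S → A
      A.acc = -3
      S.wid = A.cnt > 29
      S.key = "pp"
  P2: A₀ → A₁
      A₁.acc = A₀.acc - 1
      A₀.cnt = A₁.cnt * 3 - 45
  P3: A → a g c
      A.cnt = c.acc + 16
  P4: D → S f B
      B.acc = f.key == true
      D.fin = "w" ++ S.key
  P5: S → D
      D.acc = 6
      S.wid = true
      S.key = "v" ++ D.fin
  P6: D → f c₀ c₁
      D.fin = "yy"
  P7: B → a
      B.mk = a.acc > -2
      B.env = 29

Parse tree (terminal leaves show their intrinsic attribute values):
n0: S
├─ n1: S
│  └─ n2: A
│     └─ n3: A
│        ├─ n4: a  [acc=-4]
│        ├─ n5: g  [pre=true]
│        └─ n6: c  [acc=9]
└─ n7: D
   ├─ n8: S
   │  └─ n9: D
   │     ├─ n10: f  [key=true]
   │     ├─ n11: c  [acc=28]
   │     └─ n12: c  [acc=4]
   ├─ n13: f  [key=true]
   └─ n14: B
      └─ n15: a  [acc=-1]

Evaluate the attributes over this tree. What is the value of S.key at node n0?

1. n2.acc = -3  [-3]
2. n3.acc = -4  [A₀.acc - 1]
3. n4.acc = -4  [terminal]
4. n5.pre = true  [terminal]
5. n6.acc = 9  [terminal]
6. n3.cnt = 25  [c.acc + 16]
7. n2.cnt = 30  [A₁.cnt * 3 - 45]
8. n1.wid = true  [A.cnt > 29]
9. n1.key = "pp"  ["pp"]
10. n7.acc = 27  [27]
11. n9.acc = 6  [6]
12. n10.key = true  [terminal]
13. n11.acc = 28  [terminal]
14. n12.acc = 4  [terminal]
15. n9.fin = "yy"  ["yy"]
16. n8.wid = true  [true]
17. n8.key = "vyy"  ["v" ++ D.fin]
18. n13.key = true  [terminal]
19. n14.acc = true  [f.key == true]
20. n15.acc = -1  [terminal]
21. n14.mk = true  [a.acc > -2]
22. n14.env = 29  [29]
23. n7.fin = "wvyy"  ["w" ++ S.key]
24. n0.wid = false  [S₁.wid == false]
25. n0.key = "zwvyy"  ["z" ++ D.fin]

"zwvyy"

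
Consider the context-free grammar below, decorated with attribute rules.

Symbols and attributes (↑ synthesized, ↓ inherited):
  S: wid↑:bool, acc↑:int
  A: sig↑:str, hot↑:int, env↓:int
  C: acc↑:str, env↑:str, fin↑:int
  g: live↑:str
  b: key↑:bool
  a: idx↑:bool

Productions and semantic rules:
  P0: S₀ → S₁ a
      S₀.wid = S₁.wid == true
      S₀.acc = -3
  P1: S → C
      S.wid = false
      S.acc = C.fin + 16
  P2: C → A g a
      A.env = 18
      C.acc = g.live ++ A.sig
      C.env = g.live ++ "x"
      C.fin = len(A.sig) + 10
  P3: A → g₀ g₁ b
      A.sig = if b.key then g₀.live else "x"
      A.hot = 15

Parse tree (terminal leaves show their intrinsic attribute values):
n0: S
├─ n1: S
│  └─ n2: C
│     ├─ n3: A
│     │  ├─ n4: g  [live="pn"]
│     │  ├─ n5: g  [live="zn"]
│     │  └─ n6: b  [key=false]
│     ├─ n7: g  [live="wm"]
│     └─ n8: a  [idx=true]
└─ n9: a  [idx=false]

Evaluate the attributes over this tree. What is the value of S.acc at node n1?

1. n3.env = 18  [18]
2. n4.live = "pn"  [terminal]
3. n5.live = "zn"  [terminal]
4. n6.key = false  [terminal]
5. n3.sig = "x"  [if b.key then g₀.live else "x"]
6. n3.hot = 15  [15]
7. n7.live = "wm"  [terminal]
8. n8.idx = true  [terminal]
9. n2.acc = "wmx"  [g.live ++ A.sig]
10. n2.env = "wmx"  [g.live ++ "x"]
11. n2.fin = 11  [len(A.sig) + 10]
12. n1.wid = false  [false]
13. n1.acc = 27  [C.fin + 16]
14. n9.idx = false  [terminal]
15. n0.wid = false  [S₁.wid == true]
16. n0.acc = -3  [-3]

27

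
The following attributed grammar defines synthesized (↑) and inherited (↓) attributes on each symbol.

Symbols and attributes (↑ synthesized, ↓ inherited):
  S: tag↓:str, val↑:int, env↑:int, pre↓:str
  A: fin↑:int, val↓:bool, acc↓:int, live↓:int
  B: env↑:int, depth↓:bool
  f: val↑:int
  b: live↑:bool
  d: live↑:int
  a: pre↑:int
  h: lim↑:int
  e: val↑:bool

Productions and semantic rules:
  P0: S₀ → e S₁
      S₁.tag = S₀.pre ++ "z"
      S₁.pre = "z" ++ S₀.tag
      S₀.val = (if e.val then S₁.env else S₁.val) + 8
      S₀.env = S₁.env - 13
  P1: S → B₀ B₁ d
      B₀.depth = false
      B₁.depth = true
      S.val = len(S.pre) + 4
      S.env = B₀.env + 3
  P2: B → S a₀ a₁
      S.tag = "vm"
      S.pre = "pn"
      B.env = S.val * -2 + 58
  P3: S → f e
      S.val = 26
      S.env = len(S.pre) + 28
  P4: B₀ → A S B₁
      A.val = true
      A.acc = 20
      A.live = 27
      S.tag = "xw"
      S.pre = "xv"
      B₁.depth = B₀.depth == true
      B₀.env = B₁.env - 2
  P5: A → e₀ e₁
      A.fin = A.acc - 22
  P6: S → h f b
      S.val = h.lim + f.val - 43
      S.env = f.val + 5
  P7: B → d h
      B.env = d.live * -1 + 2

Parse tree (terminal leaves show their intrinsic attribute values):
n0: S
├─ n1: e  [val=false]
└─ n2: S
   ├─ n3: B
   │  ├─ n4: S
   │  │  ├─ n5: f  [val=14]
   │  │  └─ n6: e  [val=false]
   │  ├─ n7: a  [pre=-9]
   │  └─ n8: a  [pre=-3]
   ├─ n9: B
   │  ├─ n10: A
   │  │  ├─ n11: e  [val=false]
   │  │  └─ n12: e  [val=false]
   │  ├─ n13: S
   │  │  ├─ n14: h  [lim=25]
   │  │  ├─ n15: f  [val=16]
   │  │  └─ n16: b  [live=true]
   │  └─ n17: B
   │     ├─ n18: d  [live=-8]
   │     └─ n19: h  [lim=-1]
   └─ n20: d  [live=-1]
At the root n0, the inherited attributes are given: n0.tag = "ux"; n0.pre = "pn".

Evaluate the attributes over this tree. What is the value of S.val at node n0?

15

1. n0.tag = "ux"  [given at root]
2. n0.pre = "pn"  [given at root]
3. n1.val = false  [terminal]
4. n2.tag = "pnz"  [S₀.pre ++ "z"]
5. n2.pre = "zux"  ["z" ++ S₀.tag]
6. n3.depth = false  [false]
7. n4.tag = "vm"  ["vm"]
8. n4.pre = "pn"  ["pn"]
9. n5.val = 14  [terminal]
10. n6.val = false  [terminal]
11. n4.val = 26  [26]
12. n4.env = 30  [len(S.pre) + 28]
13. n7.pre = -9  [terminal]
14. n8.pre = -3  [terminal]
15. n3.env = 6  [S.val * -2 + 58]
16. n9.depth = true  [true]
17. n10.val = true  [true]
18. n10.acc = 20  [20]
19. n10.live = 27  [27]
20. n11.val = false  [terminal]
21. n12.val = false  [terminal]
22. n10.fin = -2  [A.acc - 22]
23. n13.tag = "xw"  ["xw"]
24. n13.pre = "xv"  ["xv"]
25. n14.lim = 25  [terminal]
26. n15.val = 16  [terminal]
27. n16.live = true  [terminal]
28. n13.val = -2  [h.lim + f.val - 43]
29. n13.env = 21  [f.val + 5]
30. n17.depth = true  [B₀.depth == true]
31. n18.live = -8  [terminal]
32. n19.lim = -1  [terminal]
33. n17.env = 10  [d.live * -1 + 2]
34. n9.env = 8  [B₁.env - 2]
35. n20.live = -1  [terminal]
36. n2.val = 7  [len(S.pre) + 4]
37. n2.env = 9  [B₀.env + 3]
38. n0.val = 15  [(if e.val then S₁.env else S₁.val) + 8]
39. n0.env = -4  [S₁.env - 13]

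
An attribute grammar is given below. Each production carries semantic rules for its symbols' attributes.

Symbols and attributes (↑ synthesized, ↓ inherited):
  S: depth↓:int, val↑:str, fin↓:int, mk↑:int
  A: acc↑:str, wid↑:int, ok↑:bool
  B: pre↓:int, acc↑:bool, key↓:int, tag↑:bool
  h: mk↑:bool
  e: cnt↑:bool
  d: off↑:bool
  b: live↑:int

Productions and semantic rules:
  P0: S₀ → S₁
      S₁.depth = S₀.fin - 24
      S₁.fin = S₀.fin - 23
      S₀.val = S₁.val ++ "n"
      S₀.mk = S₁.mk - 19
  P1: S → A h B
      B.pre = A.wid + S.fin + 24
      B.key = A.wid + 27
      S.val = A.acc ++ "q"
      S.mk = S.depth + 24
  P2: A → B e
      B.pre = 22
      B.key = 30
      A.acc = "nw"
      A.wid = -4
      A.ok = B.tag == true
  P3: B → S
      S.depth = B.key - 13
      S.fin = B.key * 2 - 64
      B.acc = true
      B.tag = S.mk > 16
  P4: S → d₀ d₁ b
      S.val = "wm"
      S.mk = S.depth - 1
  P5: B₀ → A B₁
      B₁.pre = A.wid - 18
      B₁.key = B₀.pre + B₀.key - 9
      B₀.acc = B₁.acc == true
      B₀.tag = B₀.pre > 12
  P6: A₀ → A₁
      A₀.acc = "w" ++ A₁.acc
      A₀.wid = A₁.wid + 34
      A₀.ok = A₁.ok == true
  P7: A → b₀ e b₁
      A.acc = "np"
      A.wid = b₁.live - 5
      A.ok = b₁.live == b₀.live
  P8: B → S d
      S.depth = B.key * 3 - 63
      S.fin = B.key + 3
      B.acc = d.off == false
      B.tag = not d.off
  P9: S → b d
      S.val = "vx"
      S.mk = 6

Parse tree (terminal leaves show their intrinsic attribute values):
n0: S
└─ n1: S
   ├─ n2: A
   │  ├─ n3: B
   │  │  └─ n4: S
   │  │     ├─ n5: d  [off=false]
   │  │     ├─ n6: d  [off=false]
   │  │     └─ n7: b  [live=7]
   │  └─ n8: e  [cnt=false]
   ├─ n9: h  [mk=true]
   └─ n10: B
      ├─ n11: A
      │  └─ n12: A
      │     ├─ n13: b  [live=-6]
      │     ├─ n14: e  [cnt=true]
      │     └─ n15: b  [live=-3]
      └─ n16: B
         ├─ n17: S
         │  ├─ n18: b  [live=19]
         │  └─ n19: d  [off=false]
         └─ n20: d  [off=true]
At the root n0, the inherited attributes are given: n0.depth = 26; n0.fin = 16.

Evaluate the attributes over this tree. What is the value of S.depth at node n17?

1. n0.depth = 26  [given at root]
2. n0.fin = 16  [given at root]
3. n1.depth = -8  [S₀.fin - 24]
4. n1.fin = -7  [S₀.fin - 23]
5. n3.pre = 22  [22]
6. n3.key = 30  [30]
7. n4.depth = 17  [B.key - 13]
8. n4.fin = -4  [B.key * 2 - 64]
9. n5.off = false  [terminal]
10. n6.off = false  [terminal]
11. n7.live = 7  [terminal]
12. n4.val = "wm"  ["wm"]
13. n4.mk = 16  [S.depth - 1]
14. n3.acc = true  [true]
15. n3.tag = false  [S.mk > 16]
16. n8.cnt = false  [terminal]
17. n2.acc = "nw"  ["nw"]
18. n2.wid = -4  [-4]
19. n2.ok = false  [B.tag == true]
20. n9.mk = true  [terminal]
21. n10.pre = 13  [A.wid + S.fin + 24]
22. n10.key = 23  [A.wid + 27]
23. n13.live = -6  [terminal]
24. n14.cnt = true  [terminal]
25. n15.live = -3  [terminal]
26. n12.acc = "np"  ["np"]
27. n12.wid = -8  [b₁.live - 5]
28. n12.ok = false  [b₁.live == b₀.live]
29. n11.acc = "wnp"  ["w" ++ A₁.acc]
30. n11.wid = 26  [A₁.wid + 34]
31. n11.ok = false  [A₁.ok == true]
32. n16.pre = 8  [A.wid - 18]
33. n16.key = 27  [B₀.pre + B₀.key - 9]
34. n17.depth = 18  [B.key * 3 - 63]
35. n17.fin = 30  [B.key + 3]
36. n18.live = 19  [terminal]
37. n19.off = false  [terminal]
38. n17.val = "vx"  ["vx"]
39. n17.mk = 6  [6]
40. n20.off = true  [terminal]
41. n16.acc = false  [d.off == false]
42. n16.tag = false  [not d.off]
43. n10.acc = false  [B₁.acc == true]
44. n10.tag = true  [B₀.pre > 12]
45. n1.val = "nwq"  [A.acc ++ "q"]
46. n1.mk = 16  [S.depth + 24]
47. n0.val = "nwqn"  [S₁.val ++ "n"]
48. n0.mk = -3  [S₁.mk - 19]

18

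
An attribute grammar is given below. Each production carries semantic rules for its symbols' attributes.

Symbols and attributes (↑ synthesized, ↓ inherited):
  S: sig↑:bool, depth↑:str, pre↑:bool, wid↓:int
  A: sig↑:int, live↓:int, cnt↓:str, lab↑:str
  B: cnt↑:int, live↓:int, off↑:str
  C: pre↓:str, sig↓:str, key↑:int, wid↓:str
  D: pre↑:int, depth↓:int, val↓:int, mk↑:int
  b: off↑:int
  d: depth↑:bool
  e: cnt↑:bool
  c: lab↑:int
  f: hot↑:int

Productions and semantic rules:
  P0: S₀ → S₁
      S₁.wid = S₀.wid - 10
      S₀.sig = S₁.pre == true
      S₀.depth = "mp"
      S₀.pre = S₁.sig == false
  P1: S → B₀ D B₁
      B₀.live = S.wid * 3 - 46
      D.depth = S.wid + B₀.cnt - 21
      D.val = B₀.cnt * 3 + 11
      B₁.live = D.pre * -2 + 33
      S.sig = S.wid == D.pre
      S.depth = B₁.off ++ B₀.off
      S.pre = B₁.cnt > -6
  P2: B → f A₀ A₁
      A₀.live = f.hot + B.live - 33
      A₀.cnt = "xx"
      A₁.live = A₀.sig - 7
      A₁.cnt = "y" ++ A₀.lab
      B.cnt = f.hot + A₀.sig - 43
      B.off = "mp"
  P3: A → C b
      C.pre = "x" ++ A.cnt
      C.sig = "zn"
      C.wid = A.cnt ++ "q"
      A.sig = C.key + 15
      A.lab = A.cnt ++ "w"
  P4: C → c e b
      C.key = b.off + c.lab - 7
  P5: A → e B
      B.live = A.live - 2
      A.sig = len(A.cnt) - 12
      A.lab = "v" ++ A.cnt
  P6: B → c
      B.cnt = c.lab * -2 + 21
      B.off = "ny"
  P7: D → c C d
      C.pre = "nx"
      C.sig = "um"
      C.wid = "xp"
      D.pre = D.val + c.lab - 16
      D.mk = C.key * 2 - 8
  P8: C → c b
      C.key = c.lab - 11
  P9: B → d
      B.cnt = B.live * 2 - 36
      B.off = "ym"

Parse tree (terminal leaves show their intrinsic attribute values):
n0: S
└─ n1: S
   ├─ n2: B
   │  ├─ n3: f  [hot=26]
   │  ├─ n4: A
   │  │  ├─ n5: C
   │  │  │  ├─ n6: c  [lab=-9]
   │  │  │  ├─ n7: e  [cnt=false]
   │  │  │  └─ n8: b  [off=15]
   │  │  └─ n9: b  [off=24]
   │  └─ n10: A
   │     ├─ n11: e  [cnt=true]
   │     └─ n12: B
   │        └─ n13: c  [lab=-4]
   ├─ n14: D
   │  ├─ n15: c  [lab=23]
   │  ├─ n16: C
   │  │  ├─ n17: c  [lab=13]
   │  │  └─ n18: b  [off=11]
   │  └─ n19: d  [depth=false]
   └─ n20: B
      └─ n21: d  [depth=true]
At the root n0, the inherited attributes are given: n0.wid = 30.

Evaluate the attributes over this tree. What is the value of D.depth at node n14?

-4

1. n0.wid = 30  [given at root]
2. n1.wid = 20  [S₀.wid - 10]
3. n2.live = 14  [S.wid * 3 - 46]
4. n3.hot = 26  [terminal]
5. n4.live = 7  [f.hot + B.live - 33]
6. n4.cnt = "xx"  ["xx"]
7. n5.pre = "xxx"  ["x" ++ A.cnt]
8. n5.sig = "zn"  ["zn"]
9. n5.wid = "xxq"  [A.cnt ++ "q"]
10. n6.lab = -9  [terminal]
11. n7.cnt = false  [terminal]
12. n8.off = 15  [terminal]
13. n5.key = -1  [b.off + c.lab - 7]
14. n9.off = 24  [terminal]
15. n4.sig = 14  [C.key + 15]
16. n4.lab = "xxw"  [A.cnt ++ "w"]
17. n10.live = 7  [A₀.sig - 7]
18. n10.cnt = "yxxw"  ["y" ++ A₀.lab]
19. n11.cnt = true  [terminal]
20. n12.live = 5  [A.live - 2]
21. n13.lab = -4  [terminal]
22. n12.cnt = 29  [c.lab * -2 + 21]
23. n12.off = "ny"  ["ny"]
24. n10.sig = -8  [len(A.cnt) - 12]
25. n10.lab = "vyxxw"  ["v" ++ A.cnt]
26. n2.cnt = -3  [f.hot + A₀.sig - 43]
27. n2.off = "mp"  ["mp"]
28. n14.depth = -4  [S.wid + B₀.cnt - 21]
29. n14.val = 2  [B₀.cnt * 3 + 11]
30. n15.lab = 23  [terminal]
31. n16.pre = "nx"  ["nx"]
32. n16.sig = "um"  ["um"]
33. n16.wid = "xp"  ["xp"]
34. n17.lab = 13  [terminal]
35. n18.off = 11  [terminal]
36. n16.key = 2  [c.lab - 11]
37. n19.depth = false  [terminal]
38. n14.pre = 9  [D.val + c.lab - 16]
39. n14.mk = -4  [C.key * 2 - 8]
40. n20.live = 15  [D.pre * -2 + 33]
41. n21.depth = true  [terminal]
42. n20.cnt = -6  [B.live * 2 - 36]
43. n20.off = "ym"  ["ym"]
44. n1.sig = false  [S.wid == D.pre]
45. n1.depth = "ymmp"  [B₁.off ++ B₀.off]
46. n1.pre = false  [B₁.cnt > -6]
47. n0.sig = false  [S₁.pre == true]
48. n0.depth = "mp"  ["mp"]
49. n0.pre = true  [S₁.sig == false]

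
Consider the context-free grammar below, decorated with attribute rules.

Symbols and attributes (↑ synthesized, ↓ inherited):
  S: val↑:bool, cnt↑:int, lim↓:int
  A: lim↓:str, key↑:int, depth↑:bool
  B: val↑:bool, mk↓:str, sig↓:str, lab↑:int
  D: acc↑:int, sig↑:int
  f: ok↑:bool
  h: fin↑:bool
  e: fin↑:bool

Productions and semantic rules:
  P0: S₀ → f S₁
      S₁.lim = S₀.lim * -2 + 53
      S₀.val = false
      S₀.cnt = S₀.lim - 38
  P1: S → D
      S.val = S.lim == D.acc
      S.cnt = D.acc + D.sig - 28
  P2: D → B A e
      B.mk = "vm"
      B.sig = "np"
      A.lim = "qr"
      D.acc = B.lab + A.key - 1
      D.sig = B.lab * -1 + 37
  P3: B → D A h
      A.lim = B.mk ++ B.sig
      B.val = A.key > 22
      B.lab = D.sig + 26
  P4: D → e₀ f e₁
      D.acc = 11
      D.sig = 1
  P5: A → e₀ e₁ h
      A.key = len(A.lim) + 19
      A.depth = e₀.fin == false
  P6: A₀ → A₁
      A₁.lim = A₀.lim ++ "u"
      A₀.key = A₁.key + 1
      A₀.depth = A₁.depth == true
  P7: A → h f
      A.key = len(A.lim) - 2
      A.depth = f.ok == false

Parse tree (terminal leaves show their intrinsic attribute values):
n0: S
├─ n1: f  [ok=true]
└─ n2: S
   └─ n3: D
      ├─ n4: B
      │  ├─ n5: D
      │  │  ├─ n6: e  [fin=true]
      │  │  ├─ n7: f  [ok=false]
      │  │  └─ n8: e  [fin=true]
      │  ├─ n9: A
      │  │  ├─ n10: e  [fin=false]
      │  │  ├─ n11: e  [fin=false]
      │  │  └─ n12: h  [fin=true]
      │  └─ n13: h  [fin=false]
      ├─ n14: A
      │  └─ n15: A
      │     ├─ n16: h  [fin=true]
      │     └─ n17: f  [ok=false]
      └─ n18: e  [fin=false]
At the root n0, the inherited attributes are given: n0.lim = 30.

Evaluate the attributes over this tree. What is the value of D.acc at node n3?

1. n0.lim = 30  [given at root]
2. n1.ok = true  [terminal]
3. n2.lim = -7  [S₀.lim * -2 + 53]
4. n4.mk = "vm"  ["vm"]
5. n4.sig = "np"  ["np"]
6. n6.fin = true  [terminal]
7. n7.ok = false  [terminal]
8. n8.fin = true  [terminal]
9. n5.acc = 11  [11]
10. n5.sig = 1  [1]
11. n9.lim = "vmnp"  [B.mk ++ B.sig]
12. n10.fin = false  [terminal]
13. n11.fin = false  [terminal]
14. n12.fin = true  [terminal]
15. n9.key = 23  [len(A.lim) + 19]
16. n9.depth = true  [e₀.fin == false]
17. n13.fin = false  [terminal]
18. n4.val = true  [A.key > 22]
19. n4.lab = 27  [D.sig + 26]
20. n14.lim = "qr"  ["qr"]
21. n15.lim = "qru"  [A₀.lim ++ "u"]
22. n16.fin = true  [terminal]
23. n17.ok = false  [terminal]
24. n15.key = 1  [len(A.lim) - 2]
25. n15.depth = true  [f.ok == false]
26. n14.key = 2  [A₁.key + 1]
27. n14.depth = true  [A₁.depth == true]
28. n18.fin = false  [terminal]
29. n3.acc = 28  [B.lab + A.key - 1]
30. n3.sig = 10  [B.lab * -1 + 37]
31. n2.val = false  [S.lim == D.acc]
32. n2.cnt = 10  [D.acc + D.sig - 28]
33. n0.val = false  [false]
34. n0.cnt = -8  [S₀.lim - 38]

28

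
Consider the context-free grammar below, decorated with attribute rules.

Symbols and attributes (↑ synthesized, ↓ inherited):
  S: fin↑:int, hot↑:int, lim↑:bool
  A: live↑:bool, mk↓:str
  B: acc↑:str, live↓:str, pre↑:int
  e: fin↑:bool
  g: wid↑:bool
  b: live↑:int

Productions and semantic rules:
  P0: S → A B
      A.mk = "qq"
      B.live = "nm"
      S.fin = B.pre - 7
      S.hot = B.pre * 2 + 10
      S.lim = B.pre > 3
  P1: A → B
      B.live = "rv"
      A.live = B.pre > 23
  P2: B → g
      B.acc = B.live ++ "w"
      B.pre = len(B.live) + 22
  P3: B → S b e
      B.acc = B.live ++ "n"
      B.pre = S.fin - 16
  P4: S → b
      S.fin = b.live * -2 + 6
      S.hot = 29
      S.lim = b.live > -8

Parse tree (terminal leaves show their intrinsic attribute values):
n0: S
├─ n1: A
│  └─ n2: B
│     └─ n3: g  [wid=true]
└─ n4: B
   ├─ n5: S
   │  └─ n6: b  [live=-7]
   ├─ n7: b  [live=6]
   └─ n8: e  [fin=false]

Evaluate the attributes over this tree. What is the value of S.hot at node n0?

1. n1.mk = "qq"  ["qq"]
2. n2.live = "rv"  ["rv"]
3. n3.wid = true  [terminal]
4. n2.acc = "rvw"  [B.live ++ "w"]
5. n2.pre = 24  [len(B.live) + 22]
6. n1.live = true  [B.pre > 23]
7. n4.live = "nm"  ["nm"]
8. n6.live = -7  [terminal]
9. n5.fin = 20  [b.live * -2 + 6]
10. n5.hot = 29  [29]
11. n5.lim = true  [b.live > -8]
12. n7.live = 6  [terminal]
13. n8.fin = false  [terminal]
14. n4.acc = "nmn"  [B.live ++ "n"]
15. n4.pre = 4  [S.fin - 16]
16. n0.fin = -3  [B.pre - 7]
17. n0.hot = 18  [B.pre * 2 + 10]
18. n0.lim = true  [B.pre > 3]

18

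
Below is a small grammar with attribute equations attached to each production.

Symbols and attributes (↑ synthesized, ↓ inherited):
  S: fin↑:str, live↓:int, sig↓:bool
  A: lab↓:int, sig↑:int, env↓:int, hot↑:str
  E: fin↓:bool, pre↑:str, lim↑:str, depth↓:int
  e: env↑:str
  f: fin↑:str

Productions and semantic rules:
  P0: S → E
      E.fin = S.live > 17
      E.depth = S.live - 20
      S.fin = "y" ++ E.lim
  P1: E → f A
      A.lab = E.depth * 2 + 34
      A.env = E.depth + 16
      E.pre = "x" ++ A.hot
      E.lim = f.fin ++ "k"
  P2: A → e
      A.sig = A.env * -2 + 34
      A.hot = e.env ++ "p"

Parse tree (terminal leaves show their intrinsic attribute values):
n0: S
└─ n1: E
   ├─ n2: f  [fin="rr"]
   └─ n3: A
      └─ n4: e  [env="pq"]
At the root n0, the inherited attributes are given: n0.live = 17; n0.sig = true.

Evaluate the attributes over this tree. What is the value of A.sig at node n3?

8

1. n0.live = 17  [given at root]
2. n0.sig = true  [given at root]
3. n1.fin = false  [S.live > 17]
4. n1.depth = -3  [S.live - 20]
5. n2.fin = "rr"  [terminal]
6. n3.lab = 28  [E.depth * 2 + 34]
7. n3.env = 13  [E.depth + 16]
8. n4.env = "pq"  [terminal]
9. n3.sig = 8  [A.env * -2 + 34]
10. n3.hot = "pqp"  [e.env ++ "p"]
11. n1.pre = "xpqp"  ["x" ++ A.hot]
12. n1.lim = "rrk"  [f.fin ++ "k"]
13. n0.fin = "yrrk"  ["y" ++ E.lim]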